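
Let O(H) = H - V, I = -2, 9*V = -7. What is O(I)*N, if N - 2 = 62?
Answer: -704/9 ≈ -78.222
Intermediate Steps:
V = -7/9 (V = (⅑)*(-7) = -7/9 ≈ -0.77778)
O(H) = 7/9 + H (O(H) = H - 1*(-7/9) = H + 7/9 = 7/9 + H)
N = 64 (N = 2 + 62 = 64)
O(I)*N = (7/9 - 2)*64 = -11/9*64 = -704/9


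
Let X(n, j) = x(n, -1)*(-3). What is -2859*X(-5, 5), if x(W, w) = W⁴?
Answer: 5360625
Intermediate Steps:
X(n, j) = -3*n⁴ (X(n, j) = n⁴*(-3) = -3*n⁴)
-2859*X(-5, 5) = -(-8577)*(-5)⁴ = -(-8577)*625 = -2859*(-1875) = 5360625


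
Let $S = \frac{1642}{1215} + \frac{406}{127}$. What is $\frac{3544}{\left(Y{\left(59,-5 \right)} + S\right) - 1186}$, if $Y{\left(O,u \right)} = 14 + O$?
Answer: $- \frac{546856920}{171039641} \approx -3.1973$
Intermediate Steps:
$S = \frac{701824}{154305}$ ($S = 1642 \cdot \frac{1}{1215} + 406 \cdot \frac{1}{127} = \frac{1642}{1215} + \frac{406}{127} = \frac{701824}{154305} \approx 4.5483$)
$\frac{3544}{\left(Y{\left(59,-5 \right)} + S\right) - 1186} = \frac{3544}{\left(\left(14 + 59\right) + \frac{701824}{154305}\right) - 1186} = \frac{3544}{\left(73 + \frac{701824}{154305}\right) - 1186} = \frac{3544}{\frac{11966089}{154305} - 1186} = \frac{3544}{- \frac{171039641}{154305}} = 3544 \left(- \frac{154305}{171039641}\right) = - \frac{546856920}{171039641}$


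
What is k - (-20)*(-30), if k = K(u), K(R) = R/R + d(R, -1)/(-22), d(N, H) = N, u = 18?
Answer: -6598/11 ≈ -599.82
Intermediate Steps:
K(R) = 1 - R/22 (K(R) = R/R + R/(-22) = 1 + R*(-1/22) = 1 - R/22)
k = 2/11 (k = 1 - 1/22*18 = 1 - 9/11 = 2/11 ≈ 0.18182)
k - (-20)*(-30) = 2/11 - (-20)*(-30) = 2/11 - 1*600 = 2/11 - 600 = -6598/11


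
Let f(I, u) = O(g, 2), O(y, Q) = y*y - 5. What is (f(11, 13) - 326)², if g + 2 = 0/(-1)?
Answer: 106929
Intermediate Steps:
g = -2 (g = -2 + 0/(-1) = -2 + 0*(-1) = -2 + 0 = -2)
O(y, Q) = -5 + y² (O(y, Q) = y² - 5 = -5 + y²)
f(I, u) = -1 (f(I, u) = -5 + (-2)² = -5 + 4 = -1)
(f(11, 13) - 326)² = (-1 - 326)² = (-327)² = 106929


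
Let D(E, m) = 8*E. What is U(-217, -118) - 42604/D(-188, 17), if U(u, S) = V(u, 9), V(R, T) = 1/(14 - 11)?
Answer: 32329/1128 ≈ 28.660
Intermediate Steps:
V(R, T) = 1/3
U(u, S) = 1/3
U(-217, -118) - 42604/D(-188, 17) = 1/3 - 42604/(8*(-188)) = 1/3 - 42604/(-1504) = 1/3 - 42604*(-1/1504) = 1/3 + 10651/376 = 32329/1128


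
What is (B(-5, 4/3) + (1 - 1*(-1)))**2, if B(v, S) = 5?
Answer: 49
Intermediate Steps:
(B(-5, 4/3) + (1 - 1*(-1)))**2 = (5 + (1 - 1*(-1)))**2 = (5 + (1 + 1))**2 = (5 + 2)**2 = 7**2 = 49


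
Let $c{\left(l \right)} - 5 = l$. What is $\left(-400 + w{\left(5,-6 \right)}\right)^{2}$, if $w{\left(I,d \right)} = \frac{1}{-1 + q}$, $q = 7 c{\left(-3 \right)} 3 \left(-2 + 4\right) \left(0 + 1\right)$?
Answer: $\frac{1102173601}{6889} \approx 1.5999 \cdot 10^{5}$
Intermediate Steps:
$c{\left(l \right)} = 5 + l$
$q = 84$ ($q = 7 \left(5 - 3\right) 3 \left(-2 + 4\right) \left(0 + 1\right) = 7 \cdot 2 \cdot 3 \cdot 2 \cdot 1 = 7 \cdot 6 \cdot 2 = 7 \cdot 12 = 84$)
$w{\left(I,d \right)} = \frac{1}{83}$ ($w{\left(I,d \right)} = \frac{1}{-1 + 84} = \frac{1}{83}$)
$\left(-400 + w{\left(5,-6 \right)}\right)^{2} = \left(-400 + \frac{1}{83}\right)^{2} = \left(- \frac{33199}{83}\right)^{2} = \frac{1102173601}{6889}$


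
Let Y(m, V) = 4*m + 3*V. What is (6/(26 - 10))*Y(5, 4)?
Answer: 12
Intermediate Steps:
Y(m, V) = 3*V + 4*m
(6/(26 - 10))*Y(5, 4) = (6/(26 - 10))*(3*4 + 4*5) = (6/16)*(12 + 20) = (6*(1/16))*32 = (3/8)*32 = 12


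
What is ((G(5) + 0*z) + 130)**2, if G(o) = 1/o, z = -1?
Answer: 423801/25 ≈ 16952.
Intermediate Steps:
((G(5) + 0*z) + 130)**2 = ((1/5 + 0*(-1)) + 130)**2 = ((1/5 + 0) + 130)**2 = (1/5 + 130)**2 = (651/5)**2 = 423801/25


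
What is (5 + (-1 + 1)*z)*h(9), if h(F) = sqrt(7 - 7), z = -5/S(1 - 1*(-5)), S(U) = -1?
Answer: 0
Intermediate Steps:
z = 5 (z = -5/(-1) = -5*(-1) = 5)
h(F) = 0 (h(F) = sqrt(0) = 0)
(5 + (-1 + 1)*z)*h(9) = (5 + (-1 + 1)*5)*0 = (5 + 0*5)*0 = (5 + 0)*0 = 5*0 = 0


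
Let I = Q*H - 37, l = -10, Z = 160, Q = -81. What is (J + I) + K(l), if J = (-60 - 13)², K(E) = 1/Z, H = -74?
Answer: 1805761/160 ≈ 11286.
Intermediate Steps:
K(E) = 1/160
I = 5957 (I = -81*(-74) - 37 = 5994 - 37 = 5957)
J = 5329 (J = (-73)² = 5329)
(J + I) + K(l) = (5329 + 5957) + 1/160 = 11286 + 1/160 = 1805761/160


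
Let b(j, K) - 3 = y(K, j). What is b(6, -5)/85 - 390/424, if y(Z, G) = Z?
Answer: -16999/18020 ≈ -0.94334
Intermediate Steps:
b(j, K) = 3 + K
b(6, -5)/85 - 390/424 = (3 - 5)/85 - 390/424 = -2*1/85 - 390*1/424 = -2/85 - 195/212 = -16999/18020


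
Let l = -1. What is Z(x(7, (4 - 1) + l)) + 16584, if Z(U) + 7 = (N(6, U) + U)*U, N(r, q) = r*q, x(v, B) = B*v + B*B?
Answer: 18845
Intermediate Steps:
x(v, B) = B² + B*v (x(v, B) = B*v + B² = B² + B*v)
N(r, q) = q*r
Z(U) = -7 + 7*U² (Z(U) = -7 + (U*6 + U)*U = -7 + (6*U + U)*U = -7 + (7*U)*U = -7 + 7*U²)
Z(x(7, (4 - 1) + l)) + 16584 = (-7 + 7*(((4 - 1) - 1)*(((4 - 1) - 1) + 7))²) + 16584 = (-7 + 7*((3 - 1)*((3 - 1) + 7))²) + 16584 = (-7 + 7*(2*(2 + 7))²) + 16584 = (-7 + 7*(2*9)²) + 16584 = (-7 + 7*18²) + 16584 = (-7 + 7*324) + 16584 = (-7 + 2268) + 16584 = 2261 + 16584 = 18845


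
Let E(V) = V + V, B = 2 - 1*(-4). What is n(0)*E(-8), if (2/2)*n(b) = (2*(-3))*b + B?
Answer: -96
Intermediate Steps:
B = 6 (B = 2 + 4 = 6)
E(V) = 2*V
n(b) = 6 - 6*b (n(b) = (2*(-3))*b + 6 = -6*b + 6 = 6 - 6*b)
n(0)*E(-8) = (6 - 6*0)*(2*(-8)) = (6 + 0)*(-16) = 6*(-16) = -96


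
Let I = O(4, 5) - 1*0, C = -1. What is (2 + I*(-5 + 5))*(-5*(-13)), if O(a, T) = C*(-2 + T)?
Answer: 130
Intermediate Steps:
O(a, T) = 2 - T (O(a, T) = -(-2 + T) = 2 - T)
I = -3 (I = (2 - 1*5) - 1*0 = (2 - 5) + 0 = -3 + 0 = -3)
(2 + I*(-5 + 5))*(-5*(-13)) = (2 - 3*(-5 + 5))*(-5*(-13)) = (2 - 3*0)*65 = (2 + 0)*65 = 2*65 = 130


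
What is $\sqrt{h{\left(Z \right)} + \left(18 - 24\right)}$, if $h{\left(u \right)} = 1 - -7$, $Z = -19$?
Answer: $\sqrt{2} \approx 1.4142$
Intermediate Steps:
$h{\left(u \right)} = 8$ ($h{\left(u \right)} = 1 + 7 = 8$)
$\sqrt{h{\left(Z \right)} + \left(18 - 24\right)} = \sqrt{8 + \left(18 - 24\right)} = \sqrt{8 - 6} = \sqrt{2}$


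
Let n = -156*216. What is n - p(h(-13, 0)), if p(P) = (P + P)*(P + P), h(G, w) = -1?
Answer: -33700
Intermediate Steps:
n = -33696
p(P) = 4*P² (p(P) = (2*P)*(2*P) = 4*P²)
n - p(h(-13, 0)) = -33696 - 4*(-1)² = -33696 - 4 = -33700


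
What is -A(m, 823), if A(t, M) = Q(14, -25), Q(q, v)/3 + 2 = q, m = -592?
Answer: -36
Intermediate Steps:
Q(q, v) = -6 + 3*q
A(t, M) = 36 (A(t, M) = -6 + 3*14 = -6 + 42 = 36)
-A(m, 823) = -1*36 = -36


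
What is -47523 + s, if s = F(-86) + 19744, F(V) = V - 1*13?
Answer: -27878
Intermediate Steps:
F(V) = -13 + V (F(V) = V - 13 = -13 + V)
s = 19645 (s = (-13 - 86) + 19744 = -99 + 19744 = 19645)
-47523 + s = -47523 + 19645 = -27878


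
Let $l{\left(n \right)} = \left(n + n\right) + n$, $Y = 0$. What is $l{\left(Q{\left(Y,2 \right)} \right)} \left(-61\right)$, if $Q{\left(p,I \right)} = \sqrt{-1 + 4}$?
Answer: $- 183 \sqrt{3} \approx -316.97$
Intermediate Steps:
$Q{\left(p,I \right)} = \sqrt{3}$
$l{\left(n \right)} = 3 n$ ($l{\left(n \right)} = 2 n + n = 3 n$)
$l{\left(Q{\left(Y,2 \right)} \right)} \left(-61\right) = 3 \sqrt{3} \left(-61\right) = - 183 \sqrt{3}$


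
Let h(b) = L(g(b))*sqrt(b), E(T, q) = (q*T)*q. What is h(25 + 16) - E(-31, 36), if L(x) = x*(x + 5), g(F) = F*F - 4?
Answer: 40176 + 2820714*sqrt(41) ≈ 1.8102e+7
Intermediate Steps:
E(T, q) = T*q**2 (E(T, q) = (T*q)*q = T*q**2)
g(F) = -4 + F**2 (g(F) = F**2 - 4 = -4 + F**2)
L(x) = x*(5 + x)
h(b) = sqrt(b)*(1 + b**2)*(-4 + b**2) (h(b) = ((-4 + b**2)*(5 + (-4 + b**2)))*sqrt(b) = ((-4 + b**2)*(1 + b**2))*sqrt(b) = ((1 + b**2)*(-4 + b**2))*sqrt(b) = sqrt(b)*(1 + b**2)*(-4 + b**2))
h(25 + 16) - E(-31, 36) = sqrt(25 + 16)*(1 + (25 + 16)**2)*(-4 + (25 + 16)**2) - (-31)*36**2 = sqrt(41)*(1 + 41**2)*(-4 + 41**2) - (-31)*1296 = sqrt(41)*(1 + 1681)*(-4 + 1681) - 1*(-40176) = sqrt(41)*1682*1677 + 40176 = 2820714*sqrt(41) + 40176 = 40176 + 2820714*sqrt(41)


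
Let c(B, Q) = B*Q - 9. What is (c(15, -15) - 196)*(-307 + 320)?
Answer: -5590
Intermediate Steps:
c(B, Q) = -9 + B*Q
(c(15, -15) - 196)*(-307 + 320) = ((-9 + 15*(-15)) - 196)*(-307 + 320) = ((-9 - 225) - 196)*13 = (-234 - 196)*13 = -430*13 = -5590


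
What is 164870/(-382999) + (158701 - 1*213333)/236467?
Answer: -59910315658/90566624533 ≈ -0.66151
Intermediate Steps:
164870/(-382999) + (158701 - 1*213333)/236467 = 164870*(-1/382999) + (158701 - 213333)*(1/236467) = -164870/382999 - 54632*1/236467 = -164870/382999 - 54632/236467 = -59910315658/90566624533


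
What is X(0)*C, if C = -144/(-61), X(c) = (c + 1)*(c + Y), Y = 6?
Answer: 864/61 ≈ 14.164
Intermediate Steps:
X(c) = (1 + c)*(6 + c) (X(c) = (c + 1)*(c + 6) = (1 + c)*(6 + c))
C = 144/61 (C = -144*(-1/61) = 144/61 ≈ 2.3607)
X(0)*C = (6 + 0**2 + 7*0)*(144/61) = (6 + 0 + 0)*(144/61) = 6*(144/61) = 864/61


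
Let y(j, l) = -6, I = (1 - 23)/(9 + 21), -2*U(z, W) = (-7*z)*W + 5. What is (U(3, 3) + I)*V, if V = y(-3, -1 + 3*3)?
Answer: -848/5 ≈ -169.60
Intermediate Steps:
U(z, W) = -5/2 + 7*W*z/2 (U(z, W) = -((-7*z)*W + 5)/2 = -(-7*W*z + 5)/2 = -(5 - 7*W*z)/2 = -5/2 + 7*W*z/2)
I = -11/15 (I = -22/30 = -22*1/30 = -11/15 ≈ -0.73333)
V = -6
(U(3, 3) + I)*V = ((-5/2 + (7/2)*3*3) - 11/15)*(-6) = ((-5/2 + 63/2) - 11/15)*(-6) = (29 - 11/15)*(-6) = (424/15)*(-6) = -848/5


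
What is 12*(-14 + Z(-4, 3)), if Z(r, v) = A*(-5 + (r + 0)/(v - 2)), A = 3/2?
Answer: -330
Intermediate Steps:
A = 3/2 (A = 3*(½) = 3/2 ≈ 1.5000)
Z(r, v) = -15/2 + 3*r/(2*(-2 + v)) (Z(r, v) = 3*(-5 + (r + 0)/(v - 2))/2 = 3*(-5 + r/(-2 + v))/2 = -15/2 + 3*r/(2*(-2 + v)))
12*(-14 + Z(-4, 3)) = 12*(-14 + 3*(10 - 4 - 5*3)/(2*(-2 + 3))) = 12*(-14 + (3/2)*(10 - 4 - 15)/1) = 12*(-14 + (3/2)*1*(-9)) = 12*(-14 - 27/2) = 12*(-55/2) = -330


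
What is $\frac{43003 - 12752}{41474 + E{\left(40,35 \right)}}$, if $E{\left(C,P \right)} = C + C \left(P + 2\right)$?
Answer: $\frac{30251}{42994} \approx 0.70361$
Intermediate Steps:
$E{\left(C,P \right)} = C + C \left(2 + P\right)$
$\frac{43003 - 12752}{41474 + E{\left(40,35 \right)}} = \frac{43003 - 12752}{41474 + 40 \left(3 + 35\right)} = \frac{30251}{41474 + 40 \cdot 38} = \frac{30251}{41474 + 1520} = \frac{30251}{42994}$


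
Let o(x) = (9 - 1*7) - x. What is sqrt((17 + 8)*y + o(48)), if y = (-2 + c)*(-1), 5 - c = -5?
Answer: I*sqrt(246) ≈ 15.684*I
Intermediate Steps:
c = 10 (c = 5 - 1*(-5) = 5 + 5 = 10)
o(x) = 2 - x (o(x) = (9 - 7) - x = 2 - x)
y = -8 (y = (-2 + 10)*(-1) = 8*(-1) = -8)
sqrt((17 + 8)*y + o(48)) = sqrt((17 + 8)*(-8) + (2 - 1*48)) = sqrt(25*(-8) + (2 - 48)) = sqrt(-200 - 46) = sqrt(-246) = I*sqrt(246)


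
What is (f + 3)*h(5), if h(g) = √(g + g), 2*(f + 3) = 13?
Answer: 13*√10/2 ≈ 20.555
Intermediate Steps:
f = 7/2 (f = -3 + (½)*13 = -3 + 13/2 = 7/2 ≈ 3.5000)
h(g) = √2*√g (h(g) = √(2*g) = √2*√g)
(f + 3)*h(5) = (7/2 + 3)*(√2*√5) = 13*√10/2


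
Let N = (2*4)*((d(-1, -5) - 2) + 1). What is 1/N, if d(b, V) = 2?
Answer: 1/8 ≈ 0.12500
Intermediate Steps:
N = 8 (N = (2*4)*((2 - 2) + 1) = 8*(0 + 1) = 8*1 = 8)
1/N = 1/8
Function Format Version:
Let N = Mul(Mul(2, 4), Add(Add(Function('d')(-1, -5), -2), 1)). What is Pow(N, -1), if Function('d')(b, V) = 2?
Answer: Rational(1, 8) ≈ 0.12500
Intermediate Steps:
N = 8 (N = Mul(Mul(2, 4), Add(Add(2, -2), 1)) = Mul(8, Add(0, 1)) = Mul(8, 1) = 8)
Pow(N, -1) = Pow(8, -1) = Rational(1, 8)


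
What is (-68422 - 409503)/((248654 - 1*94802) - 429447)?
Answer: 95585/55119 ≈ 1.7342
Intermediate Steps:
(-68422 - 409503)/((248654 - 1*94802) - 429447) = -477925/((248654 - 94802) - 429447) = -477925/(153852 - 429447) = -477925/(-275595) = -477925*(-1/275595) = 95585/55119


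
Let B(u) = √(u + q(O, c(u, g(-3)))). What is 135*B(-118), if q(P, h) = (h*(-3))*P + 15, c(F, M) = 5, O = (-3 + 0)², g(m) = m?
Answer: 135*I*√238 ≈ 2082.7*I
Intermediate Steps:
O = 9 (O = (-3)² = 9)
q(P, h) = 15 - 3*P*h (q(P, h) = (-3*h)*P + 15 = -3*P*h + 15 = 15 - 3*P*h)
B(u) = √(-120 + u) (B(u) = √(u + (15 - 3*9*5)) = √(u + (15 - 135)) = √(u - 120) = √(-120 + u))
135*B(-118) = 135*√(-120 - 118) = 135*√(-238) = 135*(I*√238) = 135*I*√238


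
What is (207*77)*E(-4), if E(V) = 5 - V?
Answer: 143451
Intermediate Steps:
(207*77)*E(-4) = (207*77)*(5 - 1*(-4)) = 15939*(5 + 4) = 15939*9 = 143451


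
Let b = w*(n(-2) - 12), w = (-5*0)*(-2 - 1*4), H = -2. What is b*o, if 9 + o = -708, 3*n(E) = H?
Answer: 0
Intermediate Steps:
n(E) = -⅔ (n(E) = (⅓)*(-2) = -⅔)
w = 0 (w = 0*(-2 - 4) = 0*(-6) = 0)
b = 0 (b = 0*(-⅔ - 12) = 0*(-38/3) = 0)
o = -717 (o = -9 - 708 = -717)
b*o = 0*(-717) = 0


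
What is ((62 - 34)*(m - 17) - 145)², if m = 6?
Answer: 205209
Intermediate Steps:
((62 - 34)*(m - 17) - 145)² = ((62 - 34)*(6 - 17) - 145)² = (28*(-11) - 145)² = (-308 - 145)² = (-453)² = 205209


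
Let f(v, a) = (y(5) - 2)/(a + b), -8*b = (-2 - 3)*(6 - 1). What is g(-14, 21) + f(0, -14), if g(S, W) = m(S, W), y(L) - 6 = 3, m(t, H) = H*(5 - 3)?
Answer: 3598/87 ≈ 41.356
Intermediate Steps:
m(t, H) = 2*H (m(t, H) = H*2 = 2*H)
b = 25/8 (b = -(-2 - 3)*(6 - 1)/8 = -(-5)*5/8 = -⅛*(-25) = 25/8 ≈ 3.1250)
y(L) = 9 (y(L) = 6 + 3 = 9)
g(S, W) = 2*W
f(v, a) = 7/(25/8 + a) (f(v, a) = (9 - 2)/(a + 25/8) = 7/(25/8 + a))
g(-14, 21) + f(0, -14) = 2*21 + 56/(25 + 8*(-14)) = 42 + 56/(25 - 112) = 42 + 56/(-87) = 42 + 56*(-1/87) = 42 - 56/87 = 3598/87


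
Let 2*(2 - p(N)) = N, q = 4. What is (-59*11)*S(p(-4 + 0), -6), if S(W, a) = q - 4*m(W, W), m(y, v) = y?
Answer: 7788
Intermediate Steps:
p(N) = 2 - N/2
S(W, a) = 4 - 4*W
(-59*11)*S(p(-4 + 0), -6) = (-59*11)*(4 - 4*(2 - (-4 + 0)/2)) = -649*(4 - 4*(2 - ½*(-4))) = -649*(4 - 4*(2 + 2)) = -649*(4 - 4*4) = -649*(4 - 16) = -649*(-12) = 7788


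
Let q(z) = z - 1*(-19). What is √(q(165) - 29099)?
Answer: I*√28915 ≈ 170.04*I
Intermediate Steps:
q(z) = 19 + z (q(z) = z + 19 = 19 + z)
√(q(165) - 29099) = √((19 + 165) - 29099) = √(184 - 29099) = √(-28915) = I*√28915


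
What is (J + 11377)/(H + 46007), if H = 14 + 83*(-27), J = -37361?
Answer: -6496/10945 ≈ -0.59351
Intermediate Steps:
H = -2227 (H = 14 - 2241 = -2227)
(J + 11377)/(H + 46007) = (-37361 + 11377)/(-2227 + 46007) = -25984/43780 = -25984*1/43780 = -6496/10945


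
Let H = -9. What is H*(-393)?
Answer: 3537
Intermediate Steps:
H*(-393) = -9*(-393) = 3537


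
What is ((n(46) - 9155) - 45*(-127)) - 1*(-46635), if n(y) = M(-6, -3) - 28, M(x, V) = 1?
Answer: 43168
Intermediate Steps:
n(y) = -27 (n(y) = 1 - 28 = -27)
((n(46) - 9155) - 45*(-127)) - 1*(-46635) = ((-27 - 9155) - 45*(-127)) - 1*(-46635) = (-9182 + 5715) + 46635 = -3467 + 46635 = 43168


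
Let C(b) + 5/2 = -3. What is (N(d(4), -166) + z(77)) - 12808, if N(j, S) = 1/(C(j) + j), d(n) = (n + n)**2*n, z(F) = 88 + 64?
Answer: -6340654/501 ≈ -12656.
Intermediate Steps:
C(b) = -11/2 (C(b) = -5/2 - 3 = -11/2)
z(F) = 152
d(n) = 4*n**3 (d(n) = (2*n)**2*n = (4*n**2)*n = 4*n**3)
N(j, S) = 1/(-11/2 + j)
(N(d(4), -166) + z(77)) - 12808 = (2/(-11 + 2*(4*4**3)) + 152) - 12808 = (2/(-11 + 2*(4*64)) + 152) - 12808 = (2/(-11 + 2*256) + 152) - 12808 = (2/(-11 + 512) + 152) - 12808 = (2/501 + 152) - 12808 = 76154/501 - 12808 = -6340654/501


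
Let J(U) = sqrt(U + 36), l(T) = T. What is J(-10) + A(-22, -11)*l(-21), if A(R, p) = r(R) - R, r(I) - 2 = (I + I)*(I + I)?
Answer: -41160 + sqrt(26) ≈ -41155.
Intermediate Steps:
r(I) = 2 + 4*I**2 (r(I) = 2 + (I + I)*(I + I) = 2 + (2*I)*(2*I) = 2 + 4*I**2)
J(U) = sqrt(36 + U)
A(R, p) = 2 - R + 4*R**2 (A(R, p) = (2 + 4*R**2) - R = 2 - R + 4*R**2)
J(-10) + A(-22, -11)*l(-21) = sqrt(36 - 10) + (2 - 1*(-22) + 4*(-22)**2)*(-21) = sqrt(26) + (2 + 22 + 4*484)*(-21) = sqrt(26) + (2 + 22 + 1936)*(-21) = sqrt(26) + 1960*(-21) = sqrt(26) - 41160 = -41160 + sqrt(26)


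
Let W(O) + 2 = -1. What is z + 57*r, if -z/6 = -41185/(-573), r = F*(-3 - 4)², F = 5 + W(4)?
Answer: 984556/191 ≈ 5154.7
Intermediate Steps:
W(O) = -3 (W(O) = -2 - 1 = -3)
F = 2 (F = 5 - 3 = 2)
r = 98 (r = 2*(-3 - 4)² = 2*(-7)² = 2*49 = 98)
z = -82370/191 (z = -(-247110)/(-573) = -(-247110)*(-1)/573 = -6*41185/573 = -82370/191 ≈ -431.26)
z + 57*r = -82370/191 + 57*98 = -82370/191 + 5586 = 984556/191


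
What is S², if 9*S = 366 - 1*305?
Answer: 3721/81 ≈ 45.938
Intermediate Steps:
S = 61/9 (S = (366 - 1*305)/9 = (366 - 305)/9 = (⅑)*61 = 61/9 ≈ 6.7778)
S² = (61/9)² = 3721/81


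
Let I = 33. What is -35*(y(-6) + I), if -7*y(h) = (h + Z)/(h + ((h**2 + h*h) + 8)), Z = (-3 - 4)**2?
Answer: -85255/74 ≈ -1152.1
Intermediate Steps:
Z = 49 (Z = (-7)**2 = 49)
y(h) = -(49 + h)/(7*(8 + h + 2*h**2)) (y(h) = -(h + 49)/(7*(h + ((h**2 + h*h) + 8))) = -(49 + h)/(7*(h + ((h**2 + h**2) + 8))) = -(49 + h)/(7*(h + (2*h**2 + 8))) = -(49 + h)/(7*(h + (8 + 2*h**2))) = -(49 + h)/(7*(8 + h + 2*h**2)))
-35*(y(-6) + I) = -35*((-49 - 1*(-6))/(7*(8 - 6 + 2*(-6)**2)) + 33) = -35*((-49 + 6)/(7*(8 - 6 + 2*36)) + 33) = -35*((1/7)*(-43)/(8 - 6 + 72) + 33) = -35*((1/7)*(-43)/74 + 33) = -35*((1/7)*(1/74)*(-43) + 33) = -35*(-43/518 + 33) = -35*17051/518 = -85255/74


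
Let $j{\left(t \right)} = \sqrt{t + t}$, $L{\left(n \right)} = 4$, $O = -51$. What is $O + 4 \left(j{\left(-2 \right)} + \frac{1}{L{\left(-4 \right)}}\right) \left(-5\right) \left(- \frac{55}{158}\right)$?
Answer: $- \frac{7783}{158} + \frac{1100 i}{79} \approx -49.26 + 13.924 i$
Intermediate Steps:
$j{\left(t \right)} = \sqrt{2} \sqrt{t}$ ($j{\left(t \right)} = \sqrt{2 t} = \sqrt{2} \sqrt{t}$)
$O + 4 \left(j{\left(-2 \right)} + \frac{1}{L{\left(-4 \right)}}\right) \left(-5\right) \left(- \frac{55}{158}\right) = -51 + 4 \left(\sqrt{2} \sqrt{-2} + \frac{1}{4}\right) \left(-5\right) \left(- \frac{55}{158}\right) = -51 + 4 \left(\sqrt{2} i \sqrt{2} + \frac{1}{4}\right) \left(-5\right) \left(\left(-55\right) \frac{1}{158}\right) = -51 + 4 \left(2 i + \frac{1}{4}\right) \left(-5\right) \left(- \frac{55}{158}\right) = -51 + 4 \left(\frac{1}{4} + 2 i\right) \left(-5\right) \left(- \frac{55}{158}\right) = -51 + 4 \left(- \frac{5}{4} - 10 i\right) \left(- \frac{55}{158}\right) = -51 + \left(-5 - 40 i\right) \left(- \frac{55}{158}\right) = -51 + \left(\frac{275}{158} + \frac{1100 i}{79}\right) = - \frac{7783}{158} + \frac{1100 i}{79}$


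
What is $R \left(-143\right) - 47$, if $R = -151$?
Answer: $21546$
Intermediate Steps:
$R \left(-143\right) - 47 = \left(-151\right) \left(-143\right) - 47 = 21593 - 47 = 21546$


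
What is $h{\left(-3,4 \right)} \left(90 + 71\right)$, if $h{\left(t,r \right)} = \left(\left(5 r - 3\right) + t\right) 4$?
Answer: $9016$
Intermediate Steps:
$h{\left(t,r \right)} = -12 + 4 t + 20 r$ ($h{\left(t,r \right)} = \left(\left(-3 + 5 r\right) + t\right) 4 = \left(-3 + t + 5 r\right) 4 = -12 + 4 t + 20 r$)
$h{\left(-3,4 \right)} \left(90 + 71\right) = \left(-12 + 4 \left(-3\right) + 20 \cdot 4\right) \left(90 + 71\right) = \left(-12 - 12 + 80\right) 161 = 56 \cdot 161 = 9016$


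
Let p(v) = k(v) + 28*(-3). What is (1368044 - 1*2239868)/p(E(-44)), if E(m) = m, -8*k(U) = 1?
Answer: 6974592/673 ≈ 10363.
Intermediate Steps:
k(U) = -⅛ (k(U) = -⅛*1 = -⅛)
p(v) = -673/8 (p(v) = -⅛ + 28*(-3) = -⅛ - 84 = -673/8)
(1368044 - 1*2239868)/p(E(-44)) = (1368044 - 1*2239868)/(-673/8) = (1368044 - 2239868)*(-8/673) = -871824*(-8/673) = 6974592/673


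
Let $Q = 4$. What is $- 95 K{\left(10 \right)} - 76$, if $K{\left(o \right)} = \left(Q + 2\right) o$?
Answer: $-5776$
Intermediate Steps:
$K{\left(o \right)} = 6 o$ ($K{\left(o \right)} = \left(4 + 2\right) o = 6 o$)
$- 95 K{\left(10 \right)} - 76 = - 95 \cdot 6 \cdot 10 - 76 = \left(-95\right) 60 - 76 = -5700 - 76 = -5776$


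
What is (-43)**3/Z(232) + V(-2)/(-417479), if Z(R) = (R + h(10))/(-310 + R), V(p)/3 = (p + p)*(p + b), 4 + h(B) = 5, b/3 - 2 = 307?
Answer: 2589017808834/97272607 ≈ 26616.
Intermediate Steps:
b = 927 (b = 6 + 3*307 = 6 + 921 = 927)
h(B) = 1 (h(B) = -4 + 5 = 1)
V(p) = 6*p*(927 + p) (V(p) = 3*((p + p)*(p + 927)) = 3*((2*p)*(927 + p)) = 3*(2*p*(927 + p)) = 6*p*(927 + p))
Z(R) = (1 + R)/(-310 + R) (Z(R) = (R + 1)/(-310 + R) = (1 + R)/(-310 + R))
(-43)**3/Z(232) + V(-2)/(-417479) = (-43)**3/(((1 + 232)/(-310 + 232))) + (6*(-2)*(927 - 2))/(-417479) = -79507/(233/(-78)) + (6*(-2)*925)*(-1/417479) = -79507/((-1/78*233)) - 11100*(-1/417479) = -79507/(-233/78) + 11100/417479 = -79507*(-78/233) + 11100/417479 = 6201546/233 + 11100/417479 = 2589017808834/97272607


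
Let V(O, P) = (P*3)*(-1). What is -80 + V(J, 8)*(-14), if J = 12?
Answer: 256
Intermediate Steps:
V(O, P) = -3*P (V(O, P) = (3*P)*(-1) = -3*P)
-80 + V(J, 8)*(-14) = -80 - 3*8*(-14) = -80 - 24*(-14) = -80 + 336 = 256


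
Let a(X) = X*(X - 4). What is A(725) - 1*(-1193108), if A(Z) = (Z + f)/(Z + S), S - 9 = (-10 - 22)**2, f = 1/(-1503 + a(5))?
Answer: 3142031914321/2633484 ≈ 1.1931e+6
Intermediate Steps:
a(X) = X*(-4 + X)
f = -1/1498 (f = 1/(-1503 + 5*(-4 + 5)) = 1/(-1503 + 5*1) = 1/(-1503 + 5) = 1/(-1498) = -1/1498 ≈ -0.00066756)
S = 1033 (S = 9 + (-10 - 22)**2 = 9 + (-32)**2 = 9 + 1024 = 1033)
A(Z) = (-1/1498 + Z)/(1033 + Z) (A(Z) = (Z - 1/1498)/(Z + 1033) = (-1/1498 + Z)/(1033 + Z))
A(725) - 1*(-1193108) = (-1/1498 + 725)/(1033 + 725) - 1*(-1193108) = (1086049/1498)/1758 + 1193108 = (1/1758)*(1086049/1498) + 1193108 = 1086049/2633484 + 1193108 = 3142031914321/2633484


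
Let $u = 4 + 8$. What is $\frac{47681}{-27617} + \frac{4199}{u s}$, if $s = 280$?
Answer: $- \frac{44244377}{92793120} \approx -0.47681$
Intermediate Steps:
$u = 12$
$\frac{47681}{-27617} + \frac{4199}{u s} = \frac{47681}{-27617} + \frac{4199}{12 \cdot 280} = 47681 \left(- \frac{1}{27617}\right) + \frac{4199}{3360} = - \frac{47681}{27617} + 4199 \cdot \frac{1}{3360} = - \frac{47681}{27617} + \frac{4199}{3360} = - \frac{44244377}{92793120}$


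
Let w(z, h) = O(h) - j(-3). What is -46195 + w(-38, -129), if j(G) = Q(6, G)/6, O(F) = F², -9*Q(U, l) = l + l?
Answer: -265987/9 ≈ -29554.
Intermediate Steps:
Q(U, l) = -2*l/9 (Q(U, l) = -(l + l)/9 = -2*l/9)
j(G) = -G/27 (j(G) = -2*G/9/6 = -2*G/9*(⅙) = -G/27)
w(z, h) = -⅑ + h² (w(z, h) = h² - (-1)*(-3)/27 = h² - 1*⅑ = h² - ⅑ = -⅑ + h²)
-46195 + w(-38, -129) = -46195 + (-⅑ + (-129)²) = -46195 + (-⅑ + 16641) = -46195 + 149768/9 = -265987/9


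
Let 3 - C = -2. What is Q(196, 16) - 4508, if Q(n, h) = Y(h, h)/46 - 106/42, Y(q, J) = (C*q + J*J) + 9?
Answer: -189127/42 ≈ -4503.0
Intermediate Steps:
C = 5 (C = 3 - 1*(-2) = 3 + 2 = 5)
Y(q, J) = 9 + J**2 + 5*q (Y(q, J) = (5*q + J*J) + 9 = (5*q + J**2) + 9 = (J**2 + 5*q) + 9 = 9 + J**2 + 5*q)
Q(n, h) = -2249/966 + h**2/46 + 5*h/46 (Q(n, h) = (9 + h**2 + 5*h)/46 - 106/42 = (9 + h**2 + 5*h)*(1/46) - 106*1/42 = (9/46 + h**2/46 + 5*h/46) - 53/21 = -2249/966 + h**2/46 + 5*h/46)
Q(196, 16) - 4508 = (-2249/966 + (1/46)*16**2 + (5/46)*16) - 4508 = (-2249/966 + (1/46)*256 + 40/23) - 4508 = (-2249/966 + 128/23 + 40/23) - 4508 = 209/42 - 4508 = -189127/42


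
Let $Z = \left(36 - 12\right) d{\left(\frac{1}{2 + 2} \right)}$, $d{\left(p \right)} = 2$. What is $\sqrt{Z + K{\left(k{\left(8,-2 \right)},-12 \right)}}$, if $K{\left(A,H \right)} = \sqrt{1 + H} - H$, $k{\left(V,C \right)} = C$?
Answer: $\sqrt{60 + i \sqrt{11}} \approx 7.7489 + 0.21401 i$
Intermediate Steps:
$Z = 48$ ($Z = \left(36 - 12\right) 2 = 24 \cdot 2 = 48$)
$\sqrt{Z + K{\left(k{\left(8,-2 \right)},-12 \right)}} = \sqrt{48 + \left(\sqrt{1 - 12} - -12\right)} = \sqrt{48 + \left(\sqrt{-11} + 12\right)} = \sqrt{48 + \left(i \sqrt{11} + 12\right)} = \sqrt{48 + \left(12 + i \sqrt{11}\right)} = \sqrt{60 + i \sqrt{11}}$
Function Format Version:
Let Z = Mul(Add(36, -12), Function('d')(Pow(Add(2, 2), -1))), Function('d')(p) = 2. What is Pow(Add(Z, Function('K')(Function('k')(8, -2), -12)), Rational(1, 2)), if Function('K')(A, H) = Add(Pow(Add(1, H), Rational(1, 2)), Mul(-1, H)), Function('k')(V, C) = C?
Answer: Pow(Add(60, Mul(I, Pow(11, Rational(1, 2)))), Rational(1, 2)) ≈ Add(7.7489, Mul(0.21401, I))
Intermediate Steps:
Z = 48 (Z = Mul(Add(36, -12), 2) = Mul(24, 2) = 48)
Pow(Add(Z, Function('K')(Function('k')(8, -2), -12)), Rational(1, 2)) = Pow(Add(48, Add(Pow(Add(1, -12), Rational(1, 2)), Mul(-1, -12))), Rational(1, 2)) = Pow(Add(48, Add(Pow(-11, Rational(1, 2)), 12)), Rational(1, 2)) = Pow(Add(48, Add(Mul(I, Pow(11, Rational(1, 2))), 12)), Rational(1, 2)) = Pow(Add(48, Add(12, Mul(I, Pow(11, Rational(1, 2))))), Rational(1, 2)) = Pow(Add(60, Mul(I, Pow(11, Rational(1, 2)))), Rational(1, 2))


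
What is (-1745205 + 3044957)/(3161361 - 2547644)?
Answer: 76456/36101 ≈ 2.1178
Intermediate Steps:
(-1745205 + 3044957)/(3161361 - 2547644) = 1299752/613717 = 1299752*(1/613717) = 76456/36101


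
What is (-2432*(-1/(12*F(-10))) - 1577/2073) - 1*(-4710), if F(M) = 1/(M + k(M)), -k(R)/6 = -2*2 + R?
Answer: 40851725/2073 ≈ 19707.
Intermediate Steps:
k(R) = 24 - 6*R (k(R) = -6*(-2*2 + R) = -6*(-4 + R) = 24 - 6*R)
F(M) = 1/(24 - 5*M) (F(M) = 1/(M + (24 - 6*M)) = 1/(24 - 5*M))
(-2432*(-1/(12*F(-10))) - 1577/2073) - 1*(-4710) = (-2432/((-(-12)/(-24 + 5*(-10)))) - 1577/2073) - 1*(-4710) = (-2432/((-(-12)/(-24 - 50))) - 1577*1/2073) + 4710 = (-2432/((-(-12)/(-74))) - 1577/2073) + 4710 = (-2432/((-(-12)*(-1)/74)) - 1577/2073) + 4710 = (-2432/((-12*1/74)) - 1577/2073) + 4710 = (-2432/(-6/37) - 1577/2073) + 4710 = (-2432*(-37/6) - 1577/2073) + 4710 = (44992/3 - 1577/2073) + 4710 = 31087895/2073 + 4710 = 40851725/2073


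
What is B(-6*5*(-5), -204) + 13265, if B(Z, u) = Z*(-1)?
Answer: 13115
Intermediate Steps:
B(Z, u) = -Z
B(-6*5*(-5), -204) + 13265 = -(-6*5)*(-5) + 13265 = -(-30)*(-5) + 13265 = -1*150 + 13265 = -150 + 13265 = 13115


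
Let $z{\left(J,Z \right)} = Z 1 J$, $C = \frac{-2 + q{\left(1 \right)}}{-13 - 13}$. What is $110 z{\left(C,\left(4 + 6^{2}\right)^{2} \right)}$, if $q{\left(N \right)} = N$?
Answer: $\frac{88000}{13} \approx 6769.2$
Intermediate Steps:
$C = \frac{1}{26}$ ($C = \frac{-2 + 1}{-13 - 13} = - \frac{1}{-26} = \left(-1\right) \left(- \frac{1}{26}\right) = \frac{1}{26} \approx 0.038462$)
$z{\left(J,Z \right)} = J Z$ ($z{\left(J,Z \right)} = Z J = J Z$)
$110 z{\left(C,\left(4 + 6^{2}\right)^{2} \right)} = 110 \frac{\left(4 + 6^{2}\right)^{2}}{26} = 110 \frac{\left(4 + 36\right)^{2}}{26} = 110 \frac{40^{2}}{26} = 110 \cdot \frac{1}{26} \cdot 1600 = 110 \cdot \frac{800}{13} = \frac{88000}{13}$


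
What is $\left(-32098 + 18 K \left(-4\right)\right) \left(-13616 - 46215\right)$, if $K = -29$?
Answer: $1795528310$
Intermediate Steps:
$\left(-32098 + 18 K \left(-4\right)\right) \left(-13616 - 46215\right) = \left(-32098 + 18 \left(-29\right) \left(-4\right)\right) \left(-13616 - 46215\right) = \left(-32098 - -2088\right) \left(-59831\right) = \left(-32098 + 2088\right) \left(-59831\right) = \left(-30010\right) \left(-59831\right) = 1795528310$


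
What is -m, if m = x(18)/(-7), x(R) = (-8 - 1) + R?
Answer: 9/7 ≈ 1.2857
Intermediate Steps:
x(R) = -9 + R
m = -9/7 (m = (-9 + 18)/(-7) = 9*(-1/7) = -9/7 ≈ -1.2857)
-m = -1*(-9/7) = 9/7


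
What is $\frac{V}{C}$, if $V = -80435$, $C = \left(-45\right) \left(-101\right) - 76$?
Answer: $- \frac{80435}{4469} \approx -17.998$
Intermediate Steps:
$C = 4469$ ($C = 4545 - 76 = 4469$)
$\frac{V}{C} = - \frac{80435}{4469}$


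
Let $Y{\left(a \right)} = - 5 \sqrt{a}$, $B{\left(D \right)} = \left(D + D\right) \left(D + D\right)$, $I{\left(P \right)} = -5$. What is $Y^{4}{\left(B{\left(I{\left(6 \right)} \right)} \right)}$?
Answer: $6250000$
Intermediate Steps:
$B{\left(D \right)} = 4 D^{2}$ ($B{\left(D \right)} = 2 D 2 D = 4 D^{2}$)
$Y^{4}{\left(B{\left(I{\left(6 \right)} \right)} \right)} = \left(- 5 \sqrt{4 \left(-5\right)^{2}}\right)^{4} = \left(- 5 \sqrt{4 \cdot 25}\right)^{4} = \left(- 5 \sqrt{100}\right)^{4} = \left(\left(-5\right) 10\right)^{4} = \left(-50\right)^{4} = 6250000$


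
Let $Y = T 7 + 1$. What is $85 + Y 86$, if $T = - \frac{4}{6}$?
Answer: $- \frac{691}{3} \approx -230.33$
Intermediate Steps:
$T = - \frac{2}{3}$ ($T = \left(-4\right) \frac{1}{6} = - \frac{2}{3} \approx -0.66667$)
$Y = - \frac{11}{3}$ ($Y = \left(- \frac{2}{3}\right) 7 + 1 = - \frac{14}{3} + 1 = - \frac{11}{3} \approx -3.6667$)
$85 + Y 86 = 85 - \frac{946}{3} = - \frac{691}{3}$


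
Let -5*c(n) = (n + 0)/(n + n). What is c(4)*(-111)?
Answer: 111/10 ≈ 11.100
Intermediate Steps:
c(n) = -⅒ (c(n) = -(n + 0)/(5*(n + n)) = -n/(5*(2*n)) = -n*1/(2*n)/5 = -⅕*½ = -⅒)
c(4)*(-111) = -⅒*(-111) = 111/10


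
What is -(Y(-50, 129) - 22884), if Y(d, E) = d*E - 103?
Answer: 29437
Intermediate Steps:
Y(d, E) = -103 + E*d (Y(d, E) = E*d - 103 = -103 + E*d)
-(Y(-50, 129) - 22884) = -((-103 + 129*(-50)) - 22884) = -((-103 - 6450) - 22884) = -(-6553 - 22884) = -1*(-29437) = 29437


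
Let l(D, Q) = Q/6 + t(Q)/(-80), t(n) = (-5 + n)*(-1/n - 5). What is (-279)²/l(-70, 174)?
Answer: 1083546720/550879 ≈ 1966.9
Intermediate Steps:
t(n) = (-5 + n)*(-5 - 1/n)
l(D, Q) = -3/10 - 1/(16*Q) + 11*Q/48 (l(D, Q) = Q/6 + (24 - 5*Q + 5/Q)/(-80) = Q*(⅙) + (24 - 5*Q + 5/Q)*(-1/80) = Q/6 + (-3/10 - 1/(16*Q) + Q/16) = -3/10 - 1/(16*Q) + 11*Q/48)
(-279)²/l(-70, 174) = (-279)²/(((1/240)*(-15 - 72*174 + 55*174²)/174)) = 77841/(((1/240)*(1/174)*(-15 - 12528 + 55*30276))) = 77841/(((1/240)*(1/174)*(-15 - 12528 + 1665180))) = 77841/(((1/240)*(1/174)*1652637)) = 77841/(550879/13920) = 77841*(13920/550879) = 1083546720/550879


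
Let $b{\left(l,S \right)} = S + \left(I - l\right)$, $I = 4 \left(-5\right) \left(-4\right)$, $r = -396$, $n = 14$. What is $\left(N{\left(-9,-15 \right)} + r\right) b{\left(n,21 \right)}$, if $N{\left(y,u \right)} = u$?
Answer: $-35757$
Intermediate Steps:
$I = 80$ ($I = \left(-20\right) \left(-4\right) = 80$)
$b{\left(l,S \right)} = 80 + S - l$ ($b{\left(l,S \right)} = S - \left(-80 + l\right) = 80 + S - l$)
$\left(N{\left(-9,-15 \right)} + r\right) b{\left(n,21 \right)} = \left(-15 - 396\right) \left(80 + 21 - 14\right) = - 411 \left(80 + 21 - 14\right) = \left(-411\right) 87 = -35757$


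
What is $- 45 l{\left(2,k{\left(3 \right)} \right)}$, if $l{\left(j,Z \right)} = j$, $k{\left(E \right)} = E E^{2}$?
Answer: $-90$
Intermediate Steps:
$k{\left(E \right)} = E^{3}$
$- 45 l{\left(2,k{\left(3 \right)} \right)} = \left(-45\right) 2 = -90$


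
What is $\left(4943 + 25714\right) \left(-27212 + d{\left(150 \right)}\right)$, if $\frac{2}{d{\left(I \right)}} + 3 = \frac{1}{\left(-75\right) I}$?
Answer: $- \frac{28157066105784}{33751} \approx -8.3426 \cdot 10^{8}$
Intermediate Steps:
$d{\left(I \right)} = \frac{2}{-3 - \frac{1}{75 I}}$ ($d{\left(I \right)} = \frac{2}{-3 + \frac{1}{\left(-75\right) I}} = \frac{2}{-3 - \frac{1}{75 I}}$)
$\left(4943 + 25714\right) \left(-27212 + d{\left(150 \right)}\right) = \left(4943 + 25714\right) \left(-27212 - \frac{22500}{1 + 225 \cdot 150}\right) = 30657 \left(-27212 - \frac{22500}{1 + 33750}\right) = 30657 \left(-27212 - \frac{22500}{33751}\right) = 30657 \left(- \frac{918454712}{33751}\right) = - \frac{28157066105784}{33751}$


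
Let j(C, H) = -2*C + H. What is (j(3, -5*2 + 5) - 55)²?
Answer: 4356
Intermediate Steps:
j(C, H) = H - 2*C
(j(3, -5*2 + 5) - 55)² = (((-5*2 + 5) - 2*3) - 55)² = (((-10 + 5) - 6) - 55)² = ((-5 - 6) - 55)² = (-11 - 55)² = (-66)² = 4356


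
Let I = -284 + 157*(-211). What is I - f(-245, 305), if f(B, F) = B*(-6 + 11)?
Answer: -32186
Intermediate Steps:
f(B, F) = 5*B (f(B, F) = B*5 = 5*B)
I = -33411 (I = -284 - 33127 = -33411)
I - f(-245, 305) = -33411 - 5*(-245) = -33411 - 1*(-1225) = -33411 + 1225 = -32186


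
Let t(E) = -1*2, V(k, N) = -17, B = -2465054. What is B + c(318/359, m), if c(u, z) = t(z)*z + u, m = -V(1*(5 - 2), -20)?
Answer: -884966274/359 ≈ -2.4651e+6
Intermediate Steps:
t(E) = -2
m = 17 (m = -1*(-17) = 17)
c(u, z) = u - 2*z (c(u, z) = -2*z + u = u - 2*z)
B + c(318/359, m) = -2465054 + (318/359 - 2*17) = -2465054 + (318*(1/359) - 34) = -2465054 + (318/359 - 34) = -2465054 - 11888/359 = -884966274/359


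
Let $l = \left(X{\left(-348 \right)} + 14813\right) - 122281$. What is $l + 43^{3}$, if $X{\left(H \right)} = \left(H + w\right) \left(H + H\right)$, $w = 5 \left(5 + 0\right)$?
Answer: $196847$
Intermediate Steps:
$w = 25$ ($w = 5 \cdot 5 = 25$)
$X{\left(H \right)} = 2 H \left(25 + H\right)$ ($X{\left(H \right)} = \left(H + 25\right) \left(H + H\right) = \left(25 + H\right) 2 H = 2 H \left(25 + H\right)$)
$l = 117340$ ($l = \left(2 \left(-348\right) \left(25 - 348\right) + 14813\right) - 122281 = \left(2 \left(-348\right) \left(-323\right) + 14813\right) - 122281 = \left(224808 + 14813\right) - 122281 = 239621 - 122281 = 117340$)
$l + 43^{3} = 117340 + 43^{3} = 117340 + 79507 = 196847$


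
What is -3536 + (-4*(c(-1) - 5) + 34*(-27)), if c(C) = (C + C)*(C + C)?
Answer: -4450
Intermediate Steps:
c(C) = 4*C**2 (c(C) = (2*C)*(2*C) = 4*C**2)
-3536 + (-4*(c(-1) - 5) + 34*(-27)) = -3536 + (-4*(4*(-1)**2 - 5) + 34*(-27)) = -3536 + (-4*(4*1 - 5) - 918) = -3536 + (-4*(4 - 5) - 918) = -3536 + (-4*(-1) - 918) = -3536 + (4 - 918) = -3536 - 914 = -4450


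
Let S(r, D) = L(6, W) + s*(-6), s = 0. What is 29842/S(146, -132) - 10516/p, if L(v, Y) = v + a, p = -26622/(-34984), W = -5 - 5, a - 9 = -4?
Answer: -1626177730/146421 ≈ -11106.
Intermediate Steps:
a = 5 (a = 9 - 4 = 5)
W = -10
p = 13311/17492 (p = -26622*(-1/34984) = 13311/17492 ≈ 0.76098)
L(v, Y) = 5 + v (L(v, Y) = v + 5 = 5 + v)
S(r, D) = 11 (S(r, D) = (5 + 6) + 0*(-6) = 11 + 0 = 11)
29842/S(146, -132) - 10516/p = 29842/11 - 10516/13311/17492 = 29842*(1/11) - 10516*17492/13311 = 29842/11 - 183945872/13311 = -1626177730/146421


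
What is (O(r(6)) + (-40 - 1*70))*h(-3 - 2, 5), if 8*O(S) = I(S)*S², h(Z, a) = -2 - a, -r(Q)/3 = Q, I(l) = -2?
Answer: 1337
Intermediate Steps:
r(Q) = -3*Q
O(S) = -S²/4 (O(S) = (-2*S²)/8 = -S²/4)
(O(r(6)) + (-40 - 1*70))*h(-3 - 2, 5) = (-(-3*6)²/4 + (-40 - 1*70))*(-2 - 1*5) = (-¼*(-18)² + (-40 - 70))*(-2 - 5) = (-¼*324 - 110)*(-7) = (-81 - 110)*(-7) = -191*(-7) = 1337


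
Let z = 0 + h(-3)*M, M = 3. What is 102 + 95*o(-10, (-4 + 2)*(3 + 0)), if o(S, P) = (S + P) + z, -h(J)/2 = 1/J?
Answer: -1228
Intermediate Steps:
h(J) = -2/J
z = 2 (z = 0 - 2/(-3)*3 = 0 - 2*(-⅓)*3 = 0 + (⅔)*3 = 0 + 2 = 2)
o(S, P) = 2 + P + S (o(S, P) = (S + P) + 2 = (P + S) + 2 = 2 + P + S)
102 + 95*o(-10, (-4 + 2)*(3 + 0)) = 102 + 95*(2 + (-4 + 2)*(3 + 0) - 10) = 102 + 95*(2 - 2*3 - 10) = 102 + 95*(2 - 6 - 10) = 102 + 95*(-14) = 102 - 1330 = -1228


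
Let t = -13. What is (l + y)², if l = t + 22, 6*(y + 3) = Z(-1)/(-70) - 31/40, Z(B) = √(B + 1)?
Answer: 1985281/57600 ≈ 34.467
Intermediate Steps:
Z(B) = √(1 + B)
y = -751/240 (y = -3 + (√(1 - 1)/(-70) - 31/40)/6 = -3 + (√0*(-1/70) - 31*1/40)/6 = -3 + (0*(-1/70) - 31/40)/6 = -3 + (0 - 31/40)/6 = -3 + (⅙)*(-31/40) = -3 - 31/240 = -751/240 ≈ -3.1292)
l = 9 (l = -13 + 22 = 9)
(l + y)² = (9 - 751/240)² = (1409/240)² = 1985281/57600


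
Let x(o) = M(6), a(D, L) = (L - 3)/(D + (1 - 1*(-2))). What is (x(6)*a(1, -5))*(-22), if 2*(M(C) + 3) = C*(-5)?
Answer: -792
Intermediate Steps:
M(C) = -3 - 5*C/2 (M(C) = -3 + (C*(-5))/2 = -3 + (-5*C)/2 = -3 - 5*C/2)
a(D, L) = (-3 + L)/(3 + D) (a(D, L) = (-3 + L)/(D + (1 + 2)) = (-3 + L)/(D + 3) = (-3 + L)/(3 + D))
x(o) = -18 (x(o) = -3 - 5/2*6 = -3 - 15 = -18)
(x(6)*a(1, -5))*(-22) = -18*(-3 - 5)/(3 + 1)*(-22) = -18*(-8)/4*(-22) = -9*(-8)/2*(-22) = -18*(-2)*(-22) = 36*(-22) = -792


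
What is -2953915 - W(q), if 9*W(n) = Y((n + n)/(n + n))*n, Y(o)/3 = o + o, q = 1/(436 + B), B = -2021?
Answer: -14045865823/4755 ≈ -2.9539e+6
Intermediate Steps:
q = -1/1585 (q = 1/(436 - 2021) = 1/(-1585) = -1/1585 ≈ -0.00063092)
Y(o) = 6*o (Y(o) = 3*(o + o) = 3*(2*o) = 6*o)
W(n) = 2*n/3 (W(n) = ((6*((n + n)/(n + n)))*n)/9 = ((6*((2*n)/((2*n))))*n)/9 = ((6*((2*n)*(1/(2*n))))*n)/9 = ((6*1)*n)/9 = (6*n)/9 = 2*n/3)
-2953915 - W(q) = -2953915 - 2*(-1)/(3*1585) = -2953915 - 1*(-2/4755) = -2953915 + 2/4755 = -14045865823/4755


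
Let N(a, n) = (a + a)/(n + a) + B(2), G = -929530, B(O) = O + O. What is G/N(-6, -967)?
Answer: -452216345/1952 ≈ -2.3167e+5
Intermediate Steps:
B(O) = 2*O
N(a, n) = 4 + 2*a/(a + n) (N(a, n) = (a + a)/(n + a) + 2*2 = (2*a)/(a + n) + 4 = 2*a/(a + n) + 4 = 4 + 2*a/(a + n))
G/N(-6, -967) = -929530*(-6 - 967)/(2*(2*(-967) + 3*(-6))) = -929530*(-973/(2*(-1934 - 18))) = -929530/(2*(-1/973)*(-1952)) = -929530/3904/973 = -929530*973/3904 = -452216345/1952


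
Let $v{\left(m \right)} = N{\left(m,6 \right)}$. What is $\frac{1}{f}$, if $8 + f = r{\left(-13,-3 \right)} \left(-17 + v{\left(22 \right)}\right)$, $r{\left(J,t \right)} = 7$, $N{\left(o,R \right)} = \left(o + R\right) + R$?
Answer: $\frac{1}{111} \approx 0.009009$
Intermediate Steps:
$N{\left(o,R \right)} = o + 2 R$ ($N{\left(o,R \right)} = \left(R + o\right) + R = o + 2 R$)
$v{\left(m \right)} = 12 + m$ ($v{\left(m \right)} = m + 2 \cdot 6 = m + 12 = 12 + m$)
$f = 111$ ($f = -8 + 7 \left(-17 + \left(12 + 22\right)\right) = -8 + 7 \left(-17 + 34\right) = -8 + 7 \cdot 17 = -8 + 119 = 111$)
$\frac{1}{f} = \frac{1}{111}$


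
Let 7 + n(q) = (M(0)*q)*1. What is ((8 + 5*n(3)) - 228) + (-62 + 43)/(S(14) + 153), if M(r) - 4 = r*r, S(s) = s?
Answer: -32584/167 ≈ -195.11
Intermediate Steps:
M(r) = 4 + r² (M(r) = 4 + r*r = 4 + r²)
n(q) = -7 + 4*q (n(q) = -7 + ((4 + 0²)*q)*1 = -7 + ((4 + 0)*q)*1 = -7 + (4*q)*1 = -7 + 4*q)
((8 + 5*n(3)) - 228) + (-62 + 43)/(S(14) + 153) = ((8 + 5*(-7 + 4*3)) - 228) + (-62 + 43)/(14 + 153) = ((8 + 5*(-7 + 12)) - 228) - 19/167 = ((8 + 5*5) - 228) - 19*1/167 = ((8 + 25) - 228) - 19/167 = (33 - 228) - 19/167 = -195 - 19/167 = -32584/167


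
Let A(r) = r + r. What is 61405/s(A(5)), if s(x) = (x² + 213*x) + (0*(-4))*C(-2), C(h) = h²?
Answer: 12281/446 ≈ 27.536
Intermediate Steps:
A(r) = 2*r
s(x) = x² + 213*x (s(x) = (x² + 213*x) + (0*(-4))*(-2)² = (x² + 213*x) + 0*4 = (x² + 213*x) + 0 = x² + 213*x)
61405/s(A(5)) = 61405/(((2*5)*(213 + 2*5))) = 61405/((10*(213 + 10))) = 61405/((10*223)) = 61405/2230 = 61405*(1/2230) = 12281/446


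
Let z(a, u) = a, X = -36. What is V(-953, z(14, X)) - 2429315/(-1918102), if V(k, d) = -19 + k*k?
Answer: 1742003484695/1918102 ≈ 9.0819e+5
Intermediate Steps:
V(k, d) = -19 + k**2
V(-953, z(14, X)) - 2429315/(-1918102) = (-19 + (-953)**2) - 2429315/(-1918102) = (-19 + 908209) - 2429315*(-1)/1918102 = 908190 - 1*(-2429315/1918102) = 908190 + 2429315/1918102 = 1742003484695/1918102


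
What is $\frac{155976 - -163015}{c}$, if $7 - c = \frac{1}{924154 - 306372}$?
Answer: $\frac{197066897962}{4324473} \approx 45570.0$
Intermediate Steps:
$c = \frac{4324473}{617782}$ ($c = 7 - \frac{1}{924154 - 306372} = 7 - \frac{1}{617782} = \frac{4324473}{617782} \approx 7.0$)
$\frac{155976 - -163015}{c} = \frac{155976 - -163015}{\frac{4324473}{617782}} = \left(155976 + 163015\right) \frac{617782}{4324473} = 318991 \cdot \frac{617782}{4324473} = \frac{197066897962}{4324473}$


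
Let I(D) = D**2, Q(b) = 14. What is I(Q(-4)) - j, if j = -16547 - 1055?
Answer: 17798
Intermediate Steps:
j = -17602
I(Q(-4)) - j = 14**2 - 1*(-17602) = 196 + 17602 = 17798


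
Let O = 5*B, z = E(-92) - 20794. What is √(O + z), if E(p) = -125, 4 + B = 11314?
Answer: 3*√3959 ≈ 188.76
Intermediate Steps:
B = 11310 (B = -4 + 11314 = 11310)
z = -20919 (z = -125 - 20794 = -20919)
O = 56550 (O = 5*11310 = 56550)
√(O + z) = √(56550 - 20919) = √35631 = 3*√3959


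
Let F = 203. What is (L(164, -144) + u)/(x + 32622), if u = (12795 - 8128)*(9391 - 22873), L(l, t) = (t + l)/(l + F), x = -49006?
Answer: 11545910639/3006464 ≈ 3840.4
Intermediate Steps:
L(l, t) = (l + t)/(203 + l) (L(l, t) = (t + l)/(l + 203) = (l + t)/(203 + l))
u = -62920494 (u = 4667*(-13482) = -62920494)
(L(164, -144) + u)/(x + 32622) = ((164 - 144)/(203 + 164) - 62920494)/(-49006 + 32622) = (20/367 - 62920494)/(-16384) = ((1/367)*20 - 62920494)*(-1/16384) = (20/367 - 62920494)*(-1/16384) = -23091821278/367*(-1/16384) = 11545910639/3006464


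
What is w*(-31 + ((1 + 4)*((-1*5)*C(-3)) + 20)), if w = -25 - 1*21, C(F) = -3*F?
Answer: 10856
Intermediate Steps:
w = -46 (w = -25 - 21 = -46)
w*(-31 + ((1 + 4)*((-1*5)*C(-3)) + 20)) = -46*(-31 + ((1 + 4)*((-1*5)*(-3*(-3))) + 20)) = -46*(-31 + (5*(-5*9) + 20)) = -46*(-31 + (5*(-45) + 20)) = -46*(-31 + (-225 + 20)) = -46*(-31 - 205) = -46*(-236) = 10856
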